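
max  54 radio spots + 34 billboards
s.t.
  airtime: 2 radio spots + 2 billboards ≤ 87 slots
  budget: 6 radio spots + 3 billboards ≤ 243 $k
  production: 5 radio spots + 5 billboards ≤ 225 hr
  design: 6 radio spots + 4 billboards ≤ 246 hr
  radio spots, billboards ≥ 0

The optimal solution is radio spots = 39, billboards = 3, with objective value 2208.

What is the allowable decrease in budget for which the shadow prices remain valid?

Binding constraints: budget, design. The basis is B = [[6,3],[6,4]] with det 6.
Per unit decrease in budget, x* moves by d = (-0.6667, 1).
The basis stays optimal until airtime becomes binding; allowable decrease = 4.5 $k.

4.5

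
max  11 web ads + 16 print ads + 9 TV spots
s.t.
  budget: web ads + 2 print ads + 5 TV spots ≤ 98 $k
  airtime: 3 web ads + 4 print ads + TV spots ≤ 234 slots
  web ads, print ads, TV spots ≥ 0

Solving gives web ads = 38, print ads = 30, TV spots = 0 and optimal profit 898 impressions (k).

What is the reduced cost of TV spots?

Check each constraint at x*: budget 98/98 (tight); airtime 234/234 (tight).
From A_Bᵀ y = c: 1·y_budget + 3·y_airtime = 11; 2·y_budget + 4·y_airtime = 16.
This yields shadow prices y_budget = 2, y_airtime = 3.
Reduced cost of TV spots: c₃ − yᵀa₃ = 9 − (2·5 + 3·1) = 9 − 13 = -4.

-4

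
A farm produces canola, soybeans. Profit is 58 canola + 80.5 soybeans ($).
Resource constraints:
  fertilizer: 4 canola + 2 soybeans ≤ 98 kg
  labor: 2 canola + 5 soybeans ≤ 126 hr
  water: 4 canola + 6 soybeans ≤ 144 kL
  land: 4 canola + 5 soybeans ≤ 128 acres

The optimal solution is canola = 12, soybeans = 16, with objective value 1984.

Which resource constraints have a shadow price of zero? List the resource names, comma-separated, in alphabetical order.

fertilizer: 80/98 (slack 18)
labor: 104/126 (slack 22)
water: 144/144 (binding)
land: 128/128 (binding)
By complementary slackness, a constraint with positive slack has shadow price 0 → fertilizer, labor.

fertilizer, labor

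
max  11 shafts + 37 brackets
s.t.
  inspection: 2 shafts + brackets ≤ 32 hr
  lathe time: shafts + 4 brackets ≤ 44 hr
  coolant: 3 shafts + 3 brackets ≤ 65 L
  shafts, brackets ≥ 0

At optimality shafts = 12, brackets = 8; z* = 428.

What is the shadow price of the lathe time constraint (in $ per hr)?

Check each constraint at x*: inspection 32/32 (tight); lathe time 44/44 (tight); coolant 60/65 (slack 5).
By complementary slackness, y = 0 for the non-binding constraint.
Dual feasibility on the basic columns requires 2·y_inspection + 1·y_lathe time = 11, 1·y_inspection + 4·y_lathe time = 37.
Solving: y_inspection = 1, y_lathe time = 9.
Shadow price of lathe time = 9.

9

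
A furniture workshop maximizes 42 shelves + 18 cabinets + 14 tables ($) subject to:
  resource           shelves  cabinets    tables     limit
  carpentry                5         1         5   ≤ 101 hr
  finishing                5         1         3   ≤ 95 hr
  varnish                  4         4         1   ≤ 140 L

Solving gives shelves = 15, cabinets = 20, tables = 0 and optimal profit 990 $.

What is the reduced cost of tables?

Binding: finishing and varnish. Non-binding: carpentry (6 unused).
By complementary slackness, y = 0 for the non-binding constraint.
Dual feasibility on the basic columns requires 5·y_finishing + 4·y_varnish = 42, 1·y_finishing + 4·y_varnish = 18.
Solving: y_finishing = 6, y_varnish = 3.
Reduced cost of tables: c₃ − yᵀa₃ = 14 − (6·3 + 3·1) = 14 − 21 = -7.

-7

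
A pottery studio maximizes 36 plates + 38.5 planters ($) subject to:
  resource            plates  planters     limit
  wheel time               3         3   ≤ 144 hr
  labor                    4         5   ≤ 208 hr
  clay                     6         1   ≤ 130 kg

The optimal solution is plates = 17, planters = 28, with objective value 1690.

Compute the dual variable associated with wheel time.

Binding: labor and clay. Non-binding: wheel time (9 unused).
By complementary slackness, y = 0 for the non-binding constraint.
The binding rows give the dual system: 4·y_labor + 6·y_clay = 36 and 5·y_labor + 1·y_clay = 38.5.
Solving: y_labor = 7.5, y_clay = 1.
Shadow price of wheel time = 0.

0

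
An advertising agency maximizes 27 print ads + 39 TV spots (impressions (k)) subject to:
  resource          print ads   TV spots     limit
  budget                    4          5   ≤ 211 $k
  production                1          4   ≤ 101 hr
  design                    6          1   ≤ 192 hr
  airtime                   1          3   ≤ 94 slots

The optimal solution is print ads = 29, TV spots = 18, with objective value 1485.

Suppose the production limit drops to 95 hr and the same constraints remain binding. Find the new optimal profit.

Binding: production and design. Non-binding: budget (5 unused), airtime (11 unused).
Since budget, airtime are not tight, their duals are 0.
The binding rows give the dual system: 1·y_production + 6·y_design = 27 and 4·y_production + 1·y_design = 39.
This yields shadow prices y_production = 9, y_design = 3.
Δz = y_production·Δb = 9 × (-6) = -54, so new z* = 1485 − 54 = 1431.

1431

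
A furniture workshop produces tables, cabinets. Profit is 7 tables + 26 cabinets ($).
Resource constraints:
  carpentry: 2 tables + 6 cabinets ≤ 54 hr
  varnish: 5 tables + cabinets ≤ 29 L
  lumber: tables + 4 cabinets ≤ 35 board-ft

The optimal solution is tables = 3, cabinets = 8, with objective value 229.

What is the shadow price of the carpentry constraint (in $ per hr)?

1

Check each constraint at x*: carpentry 54/54 (tight); varnish 23/29 (slack 6); lumber 35/35 (tight).
Since varnish is not tight, its dual is 0.
From A_Bᵀ y = c: 2·y_carpentry + 1·y_lumber = 7; 6·y_carpentry + 4·y_lumber = 26.
→ y_carpentry = 1 and y_lumber = 5.
Shadow price of carpentry = 1.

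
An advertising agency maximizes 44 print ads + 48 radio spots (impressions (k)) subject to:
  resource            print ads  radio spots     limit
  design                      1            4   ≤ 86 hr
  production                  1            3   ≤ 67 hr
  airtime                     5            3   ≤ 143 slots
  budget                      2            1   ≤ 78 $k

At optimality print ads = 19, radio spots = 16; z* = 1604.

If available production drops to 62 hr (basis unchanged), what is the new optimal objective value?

Binding: production and airtime. Non-binding: design (3 unused), budget (24 unused).
Since design, budget are not tight, their duals are 0.
Dual feasibility on the basic columns requires 1·y_production + 5·y_airtime = 44, 3·y_production + 3·y_airtime = 48.
This yields shadow prices y_production = 9, y_airtime = 7.
Δz = y_production·Δb = 9 × (-5) = -45, so new z* = 1604 − 45 = 1559.

1559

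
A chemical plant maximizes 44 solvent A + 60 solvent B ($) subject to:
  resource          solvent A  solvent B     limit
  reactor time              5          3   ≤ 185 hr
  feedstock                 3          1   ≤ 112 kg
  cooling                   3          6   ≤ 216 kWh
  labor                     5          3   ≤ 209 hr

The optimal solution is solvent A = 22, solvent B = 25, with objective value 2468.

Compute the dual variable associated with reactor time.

Binding: reactor time and cooling. Non-binding: feedstock (21 unused), labor (24 unused).
Slack constraints have shadow price 0 (complementary slackness).
Dual feasibility on the basic columns requires 5·y_reactor time + 3·y_cooling = 44, 3·y_reactor time + 6·y_cooling = 60.
→ y_reactor time = 4 and y_cooling = 8.
Shadow price of reactor time = 4.

4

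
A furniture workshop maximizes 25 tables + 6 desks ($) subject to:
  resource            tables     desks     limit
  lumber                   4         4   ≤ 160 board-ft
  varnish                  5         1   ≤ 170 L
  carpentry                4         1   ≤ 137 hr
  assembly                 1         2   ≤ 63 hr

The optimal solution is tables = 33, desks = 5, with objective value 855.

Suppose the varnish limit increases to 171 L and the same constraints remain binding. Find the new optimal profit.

Binding: varnish and carpentry. Non-binding: lumber (8 unused), assembly (20 unused).
Slack constraints have shadow price 0 (complementary slackness).
Dual feasibility on the basic columns requires 5·y_varnish + 4·y_carpentry = 25, 1·y_varnish + 1·y_carpentry = 6.
Solving: y_varnish = 1, y_carpentry = 5.
Δz = y_varnish·Δb = 1 × (1) = 1, so new z* = 855 + 1 = 856.

856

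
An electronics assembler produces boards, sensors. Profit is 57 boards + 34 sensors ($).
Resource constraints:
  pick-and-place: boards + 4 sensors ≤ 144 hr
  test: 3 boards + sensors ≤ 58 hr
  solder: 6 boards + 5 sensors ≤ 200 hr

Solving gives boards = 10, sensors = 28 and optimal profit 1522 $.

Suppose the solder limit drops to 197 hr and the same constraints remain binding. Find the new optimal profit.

1507

Binding: test and solder. Non-binding: pick-and-place (22 unused).
Slack constraints have shadow price 0 (complementary slackness).
The binding rows give the dual system: 3·y_test + 6·y_solder = 57 and 1·y_test + 5·y_solder = 34.
Solving: y_test = 9, y_solder = 5.
Δz = y_solder·Δb = 5 × (-3) = -15, so new z* = 1522 − 15 = 1507.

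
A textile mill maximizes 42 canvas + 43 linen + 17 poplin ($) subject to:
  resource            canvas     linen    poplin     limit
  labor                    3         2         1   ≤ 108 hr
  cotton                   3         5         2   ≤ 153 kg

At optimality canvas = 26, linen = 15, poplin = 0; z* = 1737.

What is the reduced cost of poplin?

-2

At the optimum: labor uses 108 of 108 (binding); cotton uses 153 of 153 (binding).
Dual feasibility on the basic columns requires 3·y_labor + 3·y_cotton = 42, 2·y_labor + 5·y_cotton = 43.
→ y_labor = 9 and y_cotton = 5.
Reduced cost of poplin: c₃ − yᵀa₃ = 17 − (9·1 + 5·2) = 17 − 19 = -2.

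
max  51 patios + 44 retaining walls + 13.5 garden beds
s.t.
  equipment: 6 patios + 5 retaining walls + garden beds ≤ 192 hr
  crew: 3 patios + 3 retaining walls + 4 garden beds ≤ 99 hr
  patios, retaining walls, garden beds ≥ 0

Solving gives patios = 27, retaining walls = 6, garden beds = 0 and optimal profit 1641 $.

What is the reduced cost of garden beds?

-5.5

At the optimum: equipment uses 192 of 192 (binding); crew uses 99 of 99 (binding).
The binding rows give the dual system: 6·y_equipment + 3·y_crew = 51 and 5·y_equipment + 3·y_crew = 44.
This yields shadow prices y_equipment = 7, y_crew = 3.
Reduced cost of garden beds: c₃ − yᵀa₃ = 13.5 − (7·1 + 3·4) = 13.5 − 19 = -5.5.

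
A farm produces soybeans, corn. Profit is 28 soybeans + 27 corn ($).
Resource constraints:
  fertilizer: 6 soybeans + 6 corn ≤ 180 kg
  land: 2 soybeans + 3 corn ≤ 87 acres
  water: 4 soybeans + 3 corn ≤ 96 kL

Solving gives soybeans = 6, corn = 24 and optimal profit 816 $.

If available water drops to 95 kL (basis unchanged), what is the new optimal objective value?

815

Binding: fertilizer and water. Non-binding: land (3 unused).
Slack constraints have shadow price 0 (complementary slackness).
Dual feasibility on the basic columns requires 6·y_fertilizer + 4·y_water = 28, 6·y_fertilizer + 3·y_water = 27.
This yields shadow prices y_fertilizer = 4, y_water = 1.
Δz = y_water·Δb = 1 × (-1) = -1, so new z* = 816 − 1 = 815.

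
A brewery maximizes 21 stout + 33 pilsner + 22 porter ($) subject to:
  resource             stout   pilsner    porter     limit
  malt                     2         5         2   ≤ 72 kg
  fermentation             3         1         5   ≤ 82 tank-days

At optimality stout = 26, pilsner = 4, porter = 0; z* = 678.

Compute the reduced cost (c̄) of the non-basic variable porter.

-5

Both malt and fermentation are binding at x*.
Dual feasibility on the basic columns requires 2·y_malt + 3·y_fermentation = 21, 5·y_malt + 1·y_fermentation = 33.
This yields shadow prices y_malt = 6, y_fermentation = 3.
Reduced cost of porter: c₃ − yᵀa₃ = 22 − (6·2 + 3·5) = 22 − 27 = -5.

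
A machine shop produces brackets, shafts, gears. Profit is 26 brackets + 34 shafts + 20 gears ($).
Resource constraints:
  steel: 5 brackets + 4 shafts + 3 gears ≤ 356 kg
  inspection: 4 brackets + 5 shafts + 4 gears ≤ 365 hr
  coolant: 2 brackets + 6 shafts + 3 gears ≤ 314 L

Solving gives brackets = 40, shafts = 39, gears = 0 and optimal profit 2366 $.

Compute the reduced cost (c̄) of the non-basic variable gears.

-1

Check each constraint at x*: steel 356/356 (tight); inspection 355/365 (slack 10); coolant 314/314 (tight).
Since inspection is not tight, its dual is 0.
Dual feasibility on the basic columns requires 5·y_steel + 2·y_coolant = 26, 4·y_steel + 6·y_coolant = 34.
Solving: y_steel = 4, y_coolant = 3.
Reduced cost of gears: c₃ − yᵀa₃ = 20 − (4·3 + 3·3) = 20 − 21 = -1.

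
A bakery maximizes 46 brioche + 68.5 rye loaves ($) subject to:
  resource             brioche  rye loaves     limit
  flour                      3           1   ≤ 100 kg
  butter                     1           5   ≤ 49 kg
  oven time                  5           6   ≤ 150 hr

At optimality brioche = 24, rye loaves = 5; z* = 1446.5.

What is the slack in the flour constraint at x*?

flour used = 3·24 + 1·5 = 77; slack = 100 − 77 = 23.

23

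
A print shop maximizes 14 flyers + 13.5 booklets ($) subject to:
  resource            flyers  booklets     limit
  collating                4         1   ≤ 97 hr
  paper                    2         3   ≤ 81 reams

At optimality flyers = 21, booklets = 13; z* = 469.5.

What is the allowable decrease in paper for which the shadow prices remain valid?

Binding constraints: collating, paper. The basis is B = [[4,1],[2,3]] with det 10.
Per unit decrease in paper, x* moves by d = (0.1, -0.4).
The basis stays optimal until booklets reaches 0; allowable decrease = 32.5 reams.

32.5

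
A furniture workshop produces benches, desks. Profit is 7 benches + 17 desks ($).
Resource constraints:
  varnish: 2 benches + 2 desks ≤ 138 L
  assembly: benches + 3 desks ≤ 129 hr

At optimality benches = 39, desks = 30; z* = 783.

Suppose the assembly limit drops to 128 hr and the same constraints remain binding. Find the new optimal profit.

At the optimum: varnish uses 138 of 138 (binding); assembly uses 129 of 129 (binding).
From A_Bᵀ y = c: 2·y_varnish + 1·y_assembly = 7; 2·y_varnish + 3·y_assembly = 17.
This yields shadow prices y_varnish = 1, y_assembly = 5.
Δz = y_assembly·Δb = 5 × (-1) = -5, so new z* = 783 − 5 = 778.

778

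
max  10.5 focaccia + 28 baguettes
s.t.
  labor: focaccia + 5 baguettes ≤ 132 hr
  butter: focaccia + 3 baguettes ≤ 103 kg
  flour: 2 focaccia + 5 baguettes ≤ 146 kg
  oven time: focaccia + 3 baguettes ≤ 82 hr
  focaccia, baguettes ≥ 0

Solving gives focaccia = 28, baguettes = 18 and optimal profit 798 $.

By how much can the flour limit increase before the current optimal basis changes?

Binding constraints: flour, oven time. The basis is B = [[2,5],[1,3]] with det 1.
Per unit increase in flour, x* moves by d = (3, -1).
The basis stays optimal until baguettes reaches 0; allowable increase = 18 kg.

18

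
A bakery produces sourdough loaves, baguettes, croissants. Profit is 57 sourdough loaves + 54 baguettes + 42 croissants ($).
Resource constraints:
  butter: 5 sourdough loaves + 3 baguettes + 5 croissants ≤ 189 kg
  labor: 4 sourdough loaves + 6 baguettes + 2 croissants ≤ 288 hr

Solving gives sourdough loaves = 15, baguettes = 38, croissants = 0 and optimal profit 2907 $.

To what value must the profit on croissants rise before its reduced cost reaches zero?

Both butter and labor are binding at x*.
From A_Bᵀ y = c: 5·y_butter + 4·y_labor = 57; 3·y_butter + 6·y_labor = 54.
→ y_butter = 7 and y_labor = 5.5.
croissants enters the basis when its profit ≥ yᵀa₃ = 7·5 + 5.5·2 = 46.

46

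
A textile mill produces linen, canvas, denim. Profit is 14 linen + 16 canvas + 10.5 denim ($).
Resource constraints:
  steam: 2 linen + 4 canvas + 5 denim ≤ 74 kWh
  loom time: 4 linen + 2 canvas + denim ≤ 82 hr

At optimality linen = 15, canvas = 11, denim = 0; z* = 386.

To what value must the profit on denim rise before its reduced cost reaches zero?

17

Check each constraint at x*: steam 74/74 (tight); loom time 82/82 (tight).
Dual feasibility on the basic columns requires 2·y_steam + 4·y_loom time = 14, 4·y_steam + 2·y_loom time = 16.
Solving: y_steam = 3, y_loom time = 2.
denim enters the basis when its profit ≥ yᵀa₃ = 3·5 + 2·1 = 17.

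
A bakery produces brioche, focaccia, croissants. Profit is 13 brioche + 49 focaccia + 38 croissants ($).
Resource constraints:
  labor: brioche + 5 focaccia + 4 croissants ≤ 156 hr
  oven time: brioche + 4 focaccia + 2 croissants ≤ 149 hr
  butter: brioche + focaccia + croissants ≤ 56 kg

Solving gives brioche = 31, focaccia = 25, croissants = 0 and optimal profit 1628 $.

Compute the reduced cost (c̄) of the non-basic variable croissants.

-2

Check each constraint at x*: labor 156/156 (tight); oven time 131/149 (slack 18); butter 56/56 (tight).
By complementary slackness, y = 0 for the non-binding constraint.
Dual feasibility on the basic columns requires 1·y_labor + 1·y_butter = 13, 5·y_labor + 1·y_butter = 49.
This yields shadow prices y_labor = 9, y_butter = 4.
Reduced cost of croissants: c₃ − yᵀa₃ = 38 − (9·4 + 4·1) = 38 − 40 = -2.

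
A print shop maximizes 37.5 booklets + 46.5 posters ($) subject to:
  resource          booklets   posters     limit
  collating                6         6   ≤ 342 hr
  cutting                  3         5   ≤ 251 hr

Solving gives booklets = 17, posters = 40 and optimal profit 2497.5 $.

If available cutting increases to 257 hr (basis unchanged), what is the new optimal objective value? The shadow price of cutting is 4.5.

Δb = 6, so new z* = 2497.5 + (4.5)·(6) = 2497.5 + 27 = 2524.5.

2524.5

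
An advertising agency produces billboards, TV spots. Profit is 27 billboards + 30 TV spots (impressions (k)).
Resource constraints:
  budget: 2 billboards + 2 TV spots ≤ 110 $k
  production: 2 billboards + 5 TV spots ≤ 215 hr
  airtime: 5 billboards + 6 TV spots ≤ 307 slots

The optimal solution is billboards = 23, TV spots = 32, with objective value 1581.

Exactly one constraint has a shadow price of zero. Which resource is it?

production

budget: 110/110 (binding)
production: 206/215 (slack 9)
airtime: 307/307 (binding)
By complementary slackness, a constraint with positive slack has shadow price 0 → production.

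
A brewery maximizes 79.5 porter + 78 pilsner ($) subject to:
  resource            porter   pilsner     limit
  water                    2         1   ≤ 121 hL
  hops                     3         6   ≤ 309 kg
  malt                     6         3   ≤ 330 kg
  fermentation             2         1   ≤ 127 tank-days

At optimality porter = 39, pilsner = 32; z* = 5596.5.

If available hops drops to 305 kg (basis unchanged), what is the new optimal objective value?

5562.5

Binding: hops and malt. Non-binding: water (11 unused), fermentation (17 unused).
By complementary slackness, y = 0 for the non-binding constraints.
The binding rows give the dual system: 3·y_hops + 6·y_malt = 79.5 and 6·y_hops + 3·y_malt = 78.
This yields shadow prices y_hops = 8.5, y_malt = 9.
Δz = y_hops·Δb = 8.5 × (-4) = -34, so new z* = 5596.5 − 34 = 5562.5.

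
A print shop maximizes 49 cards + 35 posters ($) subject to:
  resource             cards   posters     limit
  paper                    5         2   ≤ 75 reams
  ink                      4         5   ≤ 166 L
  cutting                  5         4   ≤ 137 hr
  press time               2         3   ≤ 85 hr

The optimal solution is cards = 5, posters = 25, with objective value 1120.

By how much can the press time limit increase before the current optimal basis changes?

13.2

Binding constraints: paper, press time. The basis is B = [[5,2],[2,3]] with det 11.
Per unit increase in press time, x* moves by d = (-0.1818, 0.4545).
The basis stays optimal until cutting becomes binding; allowable increase = 13.2 hr.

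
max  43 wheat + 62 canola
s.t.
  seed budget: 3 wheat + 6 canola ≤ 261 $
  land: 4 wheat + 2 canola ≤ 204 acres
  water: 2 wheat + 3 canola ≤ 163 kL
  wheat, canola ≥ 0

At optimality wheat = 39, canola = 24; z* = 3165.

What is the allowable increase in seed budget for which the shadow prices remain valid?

Binding constraints: seed budget, land. The basis is B = [[3,6],[4,2]] with det -18.
Per unit increase in seed budget, x* moves by d = (-0.1111, 0.2222).
The basis stays optimal until water becomes binding; allowable increase = 29.25 $.

29.25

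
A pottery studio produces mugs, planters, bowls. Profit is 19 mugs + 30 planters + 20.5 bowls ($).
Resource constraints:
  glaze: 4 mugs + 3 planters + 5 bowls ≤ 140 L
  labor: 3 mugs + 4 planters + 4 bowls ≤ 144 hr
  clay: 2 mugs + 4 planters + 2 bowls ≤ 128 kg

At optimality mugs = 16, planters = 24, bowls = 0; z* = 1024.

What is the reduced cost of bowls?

-2.5

Check each constraint at x*: glaze 136/140 (slack 4); labor 144/144 (tight); clay 128/128 (tight).
By complementary slackness, y = 0 for the non-binding constraint.
From A_Bᵀ y = c: 3·y_labor + 2·y_clay = 19; 4·y_labor + 4·y_clay = 30.
This yields shadow prices y_labor = 4, y_clay = 3.5.
Reduced cost of bowls: c₃ − yᵀa₃ = 20.5 − (4·4 + 3.5·2) = 20.5 − 23 = -2.5.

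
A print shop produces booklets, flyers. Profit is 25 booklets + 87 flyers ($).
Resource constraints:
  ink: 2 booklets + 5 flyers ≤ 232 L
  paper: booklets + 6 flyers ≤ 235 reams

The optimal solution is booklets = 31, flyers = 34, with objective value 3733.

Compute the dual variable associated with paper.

7

Both ink and paper are binding at x*.
From A_Bᵀ y = c: 2·y_ink + 1·y_paper = 25; 5·y_ink + 6·y_paper = 87.
This yields shadow prices y_ink = 9, y_paper = 7.
Shadow price of paper = 7.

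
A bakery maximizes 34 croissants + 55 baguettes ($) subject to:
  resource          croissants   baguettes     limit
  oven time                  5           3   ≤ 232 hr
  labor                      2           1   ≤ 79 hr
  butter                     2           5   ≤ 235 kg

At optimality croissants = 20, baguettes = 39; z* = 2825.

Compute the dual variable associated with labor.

7.5

At the optimum: oven time uses 217 of 232 (slack = 15); labor uses 79 of 79 (binding); butter uses 235 of 235 (binding).
Slack constraints have shadow price 0 (complementary slackness).
Dual feasibility on the basic columns requires 2·y_labor + 2·y_butter = 34, 1·y_labor + 5·y_butter = 55.
Solving: y_labor = 7.5, y_butter = 9.5.
Shadow price of labor = 7.5.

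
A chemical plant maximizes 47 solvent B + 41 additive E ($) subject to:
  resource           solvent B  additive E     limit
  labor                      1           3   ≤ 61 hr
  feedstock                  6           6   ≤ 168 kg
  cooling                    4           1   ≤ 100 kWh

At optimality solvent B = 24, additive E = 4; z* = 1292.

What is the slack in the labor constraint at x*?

labor used = 1·24 + 3·4 = 36; slack = 61 − 36 = 25.

25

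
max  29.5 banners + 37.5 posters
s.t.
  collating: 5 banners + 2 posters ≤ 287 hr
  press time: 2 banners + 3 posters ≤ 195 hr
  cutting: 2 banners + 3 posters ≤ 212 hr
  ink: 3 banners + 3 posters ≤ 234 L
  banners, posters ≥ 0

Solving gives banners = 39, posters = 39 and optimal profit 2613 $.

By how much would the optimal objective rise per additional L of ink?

Check each constraint at x*: collating 273/287 (slack 14); press time 195/195 (tight); cutting 195/212 (slack 17); ink 234/234 (tight).
Slack constraints have shadow price 0 (complementary slackness).
The binding rows give the dual system: 2·y_press time + 3·y_ink = 29.5 and 3·y_press time + 3·y_ink = 37.5.
This yields shadow prices y_press time = 8, y_ink = 4.5.
Shadow price of ink = 4.5.

4.5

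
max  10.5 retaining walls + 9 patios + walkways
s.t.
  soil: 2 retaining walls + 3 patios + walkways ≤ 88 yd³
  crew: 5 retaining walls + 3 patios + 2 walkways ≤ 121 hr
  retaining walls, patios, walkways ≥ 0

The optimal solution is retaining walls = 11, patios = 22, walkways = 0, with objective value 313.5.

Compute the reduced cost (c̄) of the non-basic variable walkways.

At the optimum: soil uses 88 of 88 (binding); crew uses 121 of 121 (binding).
The binding rows give the dual system: 2·y_soil + 5·y_crew = 10.5 and 3·y_soil + 3·y_crew = 9.
Solving: y_soil = 1.5, y_crew = 1.5.
Reduced cost of walkways: c₃ − yᵀa₃ = 1 − (1.5·1 + 1.5·2) = 1 − 4.5 = -3.5.

-3.5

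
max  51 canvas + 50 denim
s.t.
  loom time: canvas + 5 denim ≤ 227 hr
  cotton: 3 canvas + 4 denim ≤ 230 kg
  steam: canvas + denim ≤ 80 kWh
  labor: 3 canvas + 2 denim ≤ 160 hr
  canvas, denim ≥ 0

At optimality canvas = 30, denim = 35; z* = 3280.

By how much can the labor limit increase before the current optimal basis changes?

70

Binding constraints: cotton, labor. The basis is B = [[3,4],[3,2]] with det -6.
Per unit increase in labor, x* moves by d = (0.6667, -0.5).
The basis stays optimal until denim reaches 0; allowable increase = 70 hr.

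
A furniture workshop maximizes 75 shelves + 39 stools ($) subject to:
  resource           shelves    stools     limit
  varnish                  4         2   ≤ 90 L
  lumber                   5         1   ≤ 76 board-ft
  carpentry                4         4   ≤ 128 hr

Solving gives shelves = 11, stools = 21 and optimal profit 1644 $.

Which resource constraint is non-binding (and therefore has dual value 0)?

varnish: 86/90 (slack 4)
lumber: 76/76 (binding)
carpentry: 128/128 (binding)
By complementary slackness, a constraint with positive slack has shadow price 0 → varnish.

varnish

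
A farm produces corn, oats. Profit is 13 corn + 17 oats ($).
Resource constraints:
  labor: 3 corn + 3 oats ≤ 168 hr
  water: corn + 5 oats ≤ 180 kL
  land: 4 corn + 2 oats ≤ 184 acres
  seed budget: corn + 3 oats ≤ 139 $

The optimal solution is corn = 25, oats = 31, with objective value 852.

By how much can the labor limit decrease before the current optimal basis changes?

Binding constraints: labor, water. The basis is B = [[3,3],[1,5]] with det 12.
Per unit decrease in labor, x* moves by d = (-0.4167, 0.0833).
The basis stays optimal until corn reaches 0; allowable decrease = 60 hr.

60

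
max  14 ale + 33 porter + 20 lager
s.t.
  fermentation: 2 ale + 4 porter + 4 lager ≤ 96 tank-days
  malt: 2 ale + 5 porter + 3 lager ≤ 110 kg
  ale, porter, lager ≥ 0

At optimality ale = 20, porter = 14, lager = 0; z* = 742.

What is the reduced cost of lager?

Both fermentation and malt are binding at x*.
Dual feasibility on the basic columns requires 2·y_fermentation + 2·y_malt = 14, 4·y_fermentation + 5·y_malt = 33.
This yields shadow prices y_fermentation = 2, y_malt = 5.
Reduced cost of lager: c₃ − yᵀa₃ = 20 − (2·4 + 5·3) = 20 − 23 = -3.

-3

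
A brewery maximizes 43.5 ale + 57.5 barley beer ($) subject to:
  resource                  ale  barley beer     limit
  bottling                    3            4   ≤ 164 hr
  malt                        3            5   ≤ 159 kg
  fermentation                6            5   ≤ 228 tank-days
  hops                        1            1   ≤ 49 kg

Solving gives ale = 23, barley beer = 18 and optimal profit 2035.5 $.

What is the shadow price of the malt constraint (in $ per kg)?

Binding: malt and fermentation. Non-binding: bottling (23 unused), hops (8 unused).
Slack constraints have shadow price 0 (complementary slackness).
Dual feasibility on the basic columns requires 3·y_malt + 6·y_fermentation = 43.5, 5·y_malt + 5·y_fermentation = 57.5.
→ y_malt = 8.5 and y_fermentation = 3.
Shadow price of malt = 8.5.

8.5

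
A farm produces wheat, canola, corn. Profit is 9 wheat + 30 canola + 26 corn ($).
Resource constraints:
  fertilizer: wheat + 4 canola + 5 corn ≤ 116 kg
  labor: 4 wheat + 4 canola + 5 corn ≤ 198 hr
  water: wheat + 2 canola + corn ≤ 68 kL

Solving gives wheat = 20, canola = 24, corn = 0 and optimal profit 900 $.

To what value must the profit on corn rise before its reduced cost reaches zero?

33

Binding: fertilizer and water. Non-binding: labor (22 unused).
By complementary slackness, y = 0 for the non-binding constraint.
The binding rows give the dual system: 1·y_fertilizer + 1·y_water = 9 and 4·y_fertilizer + 2·y_water = 30.
This yields shadow prices y_fertilizer = 6, y_water = 3.
corn enters the basis when its profit ≥ yᵀa₃ = 6·5 + 3·1 = 33.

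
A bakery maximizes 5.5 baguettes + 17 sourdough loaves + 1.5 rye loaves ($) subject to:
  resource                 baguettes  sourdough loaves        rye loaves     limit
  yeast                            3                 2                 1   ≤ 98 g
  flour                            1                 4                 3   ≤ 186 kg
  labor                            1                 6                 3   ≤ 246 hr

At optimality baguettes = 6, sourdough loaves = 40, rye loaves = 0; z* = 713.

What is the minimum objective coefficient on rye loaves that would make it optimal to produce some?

Binding: yeast and labor. Non-binding: flour (20 unused).
Since flour is not tight, its dual is 0.
Dual feasibility on the basic columns requires 3·y_yeast + 1·y_labor = 5.5, 2·y_yeast + 6·y_labor = 17.
This yields shadow prices y_yeast = 1, y_labor = 2.5.
rye loaves enters the basis when its profit ≥ yᵀa₃ = 1·1 + 2.5·3 = 8.5.

8.5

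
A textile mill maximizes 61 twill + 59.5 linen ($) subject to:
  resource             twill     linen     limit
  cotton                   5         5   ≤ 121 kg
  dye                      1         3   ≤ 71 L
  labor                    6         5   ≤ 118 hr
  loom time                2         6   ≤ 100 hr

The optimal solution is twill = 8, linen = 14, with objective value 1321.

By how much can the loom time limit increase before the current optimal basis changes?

41.6

Binding constraints: labor, loom time. The basis is B = [[6,5],[2,6]] with det 26.
Per unit increase in loom time, x* moves by d = (-0.1923, 0.2308).
The basis stays optimal until twill reaches 0; allowable increase = 41.6 hr.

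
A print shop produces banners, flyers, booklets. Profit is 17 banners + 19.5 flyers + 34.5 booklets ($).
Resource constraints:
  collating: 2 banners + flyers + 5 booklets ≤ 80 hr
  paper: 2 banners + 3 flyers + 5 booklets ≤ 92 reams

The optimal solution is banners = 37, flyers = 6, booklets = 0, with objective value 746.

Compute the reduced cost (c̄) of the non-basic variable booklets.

At the optimum: collating uses 80 of 80 (binding); paper uses 92 of 92 (binding).
The binding rows give the dual system: 2·y_collating + 2·y_paper = 17 and 1·y_collating + 3·y_paper = 19.5.
→ y_collating = 3 and y_paper = 5.5.
Reduced cost of booklets: c₃ − yᵀa₃ = 34.5 − (3·5 + 5.5·5) = 34.5 − 42.5 = -8.

-8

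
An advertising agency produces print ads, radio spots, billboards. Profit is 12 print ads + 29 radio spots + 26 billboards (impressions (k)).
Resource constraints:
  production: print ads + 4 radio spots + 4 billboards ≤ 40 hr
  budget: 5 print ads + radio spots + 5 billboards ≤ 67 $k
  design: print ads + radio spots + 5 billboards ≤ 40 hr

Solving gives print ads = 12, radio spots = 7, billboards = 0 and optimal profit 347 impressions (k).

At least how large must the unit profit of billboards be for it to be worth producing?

33

Binding: production and budget. Non-binding: design (21 unused).
Slack constraints have shadow price 0 (complementary slackness).
From A_Bᵀ y = c: 1·y_production + 5·y_budget = 12; 4·y_production + 1·y_budget = 29.
→ y_production = 7 and y_budget = 1.
billboards enters the basis when its profit ≥ yᵀa₃ = 7·4 + 1·5 = 33.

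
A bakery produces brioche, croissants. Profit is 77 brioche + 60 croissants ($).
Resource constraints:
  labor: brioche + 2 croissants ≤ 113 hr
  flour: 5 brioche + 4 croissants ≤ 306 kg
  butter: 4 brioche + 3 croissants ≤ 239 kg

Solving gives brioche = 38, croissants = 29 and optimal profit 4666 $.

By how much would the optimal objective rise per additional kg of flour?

9

Check each constraint at x*: labor 96/113 (slack 17); flour 306/306 (tight); butter 239/239 (tight).
Since labor is not tight, its dual is 0.
From A_Bᵀ y = c: 5·y_flour + 4·y_butter = 77; 4·y_flour + 3·y_butter = 60.
This yields shadow prices y_flour = 9, y_butter = 8.
Shadow price of flour = 9.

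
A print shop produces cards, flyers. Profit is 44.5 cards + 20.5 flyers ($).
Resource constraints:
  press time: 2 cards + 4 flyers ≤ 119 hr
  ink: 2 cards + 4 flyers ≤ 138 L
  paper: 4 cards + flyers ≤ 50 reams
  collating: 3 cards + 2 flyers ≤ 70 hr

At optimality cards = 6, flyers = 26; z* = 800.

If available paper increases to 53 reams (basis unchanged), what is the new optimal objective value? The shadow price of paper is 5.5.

816.5

Δb = 3, so new z* = 800 + (5.5)·(3) = 800 + 16.5 = 816.5.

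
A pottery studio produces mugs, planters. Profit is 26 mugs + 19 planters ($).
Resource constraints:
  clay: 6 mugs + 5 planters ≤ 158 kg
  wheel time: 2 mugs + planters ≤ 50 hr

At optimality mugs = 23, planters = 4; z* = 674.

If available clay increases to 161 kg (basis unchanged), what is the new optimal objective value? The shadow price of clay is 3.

683

Δb = 3, so new z* = 674 + (3)·(3) = 674 + 9 = 683.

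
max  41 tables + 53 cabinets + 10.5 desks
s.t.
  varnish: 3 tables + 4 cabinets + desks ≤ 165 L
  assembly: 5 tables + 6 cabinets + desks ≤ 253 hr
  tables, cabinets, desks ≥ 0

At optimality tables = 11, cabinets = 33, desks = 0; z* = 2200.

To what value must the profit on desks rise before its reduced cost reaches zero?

At the optimum: varnish uses 165 of 165 (binding); assembly uses 253 of 253 (binding).
Dual feasibility on the basic columns requires 3·y_varnish + 5·y_assembly = 41, 4·y_varnish + 6·y_assembly = 53.
→ y_varnish = 9.5 and y_assembly = 2.5.
desks enters the basis when its profit ≥ yᵀa₃ = 9.5·1 + 2.5·1 = 12.

12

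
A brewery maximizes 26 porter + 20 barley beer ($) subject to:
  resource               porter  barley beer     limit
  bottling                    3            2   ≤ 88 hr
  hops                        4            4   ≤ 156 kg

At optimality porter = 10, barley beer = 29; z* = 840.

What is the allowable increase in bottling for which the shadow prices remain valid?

29

Binding constraints: bottling, hops. The basis is B = [[3,2],[4,4]] with det 4.
Per unit increase in bottling, x* moves by d = (1, -1).
The basis stays optimal until barley beer reaches 0; allowable increase = 29 hr.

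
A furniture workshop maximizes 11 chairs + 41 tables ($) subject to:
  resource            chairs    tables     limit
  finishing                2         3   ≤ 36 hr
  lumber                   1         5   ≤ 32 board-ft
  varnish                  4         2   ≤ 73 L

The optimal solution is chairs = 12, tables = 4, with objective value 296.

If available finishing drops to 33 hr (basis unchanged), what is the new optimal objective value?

Check each constraint at x*: finishing 36/36 (tight); lumber 32/32 (tight); varnish 56/73 (slack 17).
By complementary slackness, y = 0 for the non-binding constraint.
Dual feasibility on the basic columns requires 2·y_finishing + 1·y_lumber = 11, 3·y_finishing + 5·y_lumber = 41.
This yields shadow prices y_finishing = 2, y_lumber = 7.
Δz = y_finishing·Δb = 2 × (-3) = -6, so new z* = 296 − 6 = 290.

290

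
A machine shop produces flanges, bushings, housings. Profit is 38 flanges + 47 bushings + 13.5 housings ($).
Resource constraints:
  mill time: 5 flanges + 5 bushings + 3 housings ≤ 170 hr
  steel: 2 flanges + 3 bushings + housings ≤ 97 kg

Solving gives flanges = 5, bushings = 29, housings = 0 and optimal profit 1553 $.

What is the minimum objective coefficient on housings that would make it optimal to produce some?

21

Both mill time and steel are binding at x*.
The binding rows give the dual system: 5·y_mill time + 2·y_steel = 38 and 5·y_mill time + 3·y_steel = 47.
This yields shadow prices y_mill time = 4, y_steel = 9.
housings enters the basis when its profit ≥ yᵀa₃ = 4·3 + 9·1 = 21.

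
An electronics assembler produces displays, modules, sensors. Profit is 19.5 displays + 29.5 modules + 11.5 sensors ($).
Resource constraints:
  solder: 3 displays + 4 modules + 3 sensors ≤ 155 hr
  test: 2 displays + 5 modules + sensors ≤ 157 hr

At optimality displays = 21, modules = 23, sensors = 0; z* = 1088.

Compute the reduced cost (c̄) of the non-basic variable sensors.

At the optimum: solder uses 155 of 155 (binding); test uses 157 of 157 (binding).
The binding rows give the dual system: 3·y_solder + 2·y_test = 19.5 and 4·y_solder + 5·y_test = 29.5.
Solving: y_solder = 5.5, y_test = 1.5.
Reduced cost of sensors: c₃ − yᵀa₃ = 11.5 − (5.5·3 + 1.5·1) = 11.5 − 18 = -6.5.

-6.5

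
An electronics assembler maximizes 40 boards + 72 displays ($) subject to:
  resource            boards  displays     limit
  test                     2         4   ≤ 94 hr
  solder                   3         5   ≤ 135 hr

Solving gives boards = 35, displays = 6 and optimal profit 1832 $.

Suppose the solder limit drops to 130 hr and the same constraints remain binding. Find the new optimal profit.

1792

At the optimum: test uses 94 of 94 (binding); solder uses 135 of 135 (binding).
The binding rows give the dual system: 2·y_test + 3·y_solder = 40 and 4·y_test + 5·y_solder = 72.
→ y_test = 8 and y_solder = 8.
Δz = y_solder·Δb = 8 × (-5) = -40, so new z* = 1832 − 40 = 1792.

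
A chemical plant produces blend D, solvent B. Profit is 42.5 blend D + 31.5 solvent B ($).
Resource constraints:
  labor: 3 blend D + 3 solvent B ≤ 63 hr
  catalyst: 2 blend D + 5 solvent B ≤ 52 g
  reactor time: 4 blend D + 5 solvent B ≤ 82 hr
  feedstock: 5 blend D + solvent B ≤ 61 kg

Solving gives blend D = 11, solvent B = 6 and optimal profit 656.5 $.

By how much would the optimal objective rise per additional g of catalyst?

5

At the optimum: labor uses 51 of 63 (slack = 12); catalyst uses 52 of 52 (binding); reactor time uses 74 of 82 (slack = 8); feedstock uses 61 of 61 (binding).
By complementary slackness, y = 0 for the non-binding constraints.
From A_Bᵀ y = c: 2·y_catalyst + 5·y_feedstock = 42.5; 5·y_catalyst + 1·y_feedstock = 31.5.
→ y_catalyst = 5 and y_feedstock = 6.5.
Shadow price of catalyst = 5.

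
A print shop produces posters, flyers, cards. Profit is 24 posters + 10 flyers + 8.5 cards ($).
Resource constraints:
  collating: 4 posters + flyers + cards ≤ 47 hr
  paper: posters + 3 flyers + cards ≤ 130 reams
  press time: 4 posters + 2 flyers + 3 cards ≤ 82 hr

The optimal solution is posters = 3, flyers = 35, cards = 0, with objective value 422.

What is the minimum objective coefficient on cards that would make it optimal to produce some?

14

Binding: collating and press time. Non-binding: paper (22 unused).
Since paper is not tight, its dual is 0.
The binding rows give the dual system: 4·y_collating + 4·y_press time = 24 and 1·y_collating + 2·y_press time = 10.
→ y_collating = 2 and y_press time = 4.
cards enters the basis when its profit ≥ yᵀa₃ = 2·1 + 4·3 = 14.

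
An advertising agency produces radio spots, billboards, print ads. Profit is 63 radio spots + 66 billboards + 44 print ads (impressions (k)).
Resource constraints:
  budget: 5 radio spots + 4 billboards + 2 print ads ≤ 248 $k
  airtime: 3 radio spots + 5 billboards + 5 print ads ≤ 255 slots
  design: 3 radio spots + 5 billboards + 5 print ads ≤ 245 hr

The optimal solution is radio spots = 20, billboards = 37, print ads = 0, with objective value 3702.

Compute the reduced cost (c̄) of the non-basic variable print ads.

Check each constraint at x*: budget 248/248 (tight); airtime 245/255 (slack 10); design 245/245 (tight).
Since airtime is not tight, its dual is 0.
From A_Bᵀ y = c: 5·y_budget + 3·y_design = 63; 4·y_budget + 5·y_design = 66.
This yields shadow prices y_budget = 9, y_design = 6.
Reduced cost of print ads: c₃ − yᵀa₃ = 44 − (9·2 + 6·5) = 44 − 48 = -4.

-4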